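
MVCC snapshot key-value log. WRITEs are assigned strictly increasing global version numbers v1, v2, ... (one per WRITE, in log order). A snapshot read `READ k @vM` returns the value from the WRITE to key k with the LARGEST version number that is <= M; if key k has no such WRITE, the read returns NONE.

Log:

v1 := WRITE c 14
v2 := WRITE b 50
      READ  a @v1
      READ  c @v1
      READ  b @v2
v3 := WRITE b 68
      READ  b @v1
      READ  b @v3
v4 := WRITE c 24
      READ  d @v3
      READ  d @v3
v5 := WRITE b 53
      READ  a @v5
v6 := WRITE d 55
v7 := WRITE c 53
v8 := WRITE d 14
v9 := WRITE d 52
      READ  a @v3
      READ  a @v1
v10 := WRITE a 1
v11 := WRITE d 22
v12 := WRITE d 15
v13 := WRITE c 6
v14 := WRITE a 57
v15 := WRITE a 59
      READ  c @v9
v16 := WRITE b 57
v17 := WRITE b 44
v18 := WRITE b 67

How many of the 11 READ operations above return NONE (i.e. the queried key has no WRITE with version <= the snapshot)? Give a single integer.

v1: WRITE c=14  (c history now [(1, 14)])
v2: WRITE b=50  (b history now [(2, 50)])
READ a @v1: history=[] -> no version <= 1 -> NONE
READ c @v1: history=[(1, 14)] -> pick v1 -> 14
READ b @v2: history=[(2, 50)] -> pick v2 -> 50
v3: WRITE b=68  (b history now [(2, 50), (3, 68)])
READ b @v1: history=[(2, 50), (3, 68)] -> no version <= 1 -> NONE
READ b @v3: history=[(2, 50), (3, 68)] -> pick v3 -> 68
v4: WRITE c=24  (c history now [(1, 14), (4, 24)])
READ d @v3: history=[] -> no version <= 3 -> NONE
READ d @v3: history=[] -> no version <= 3 -> NONE
v5: WRITE b=53  (b history now [(2, 50), (3, 68), (5, 53)])
READ a @v5: history=[] -> no version <= 5 -> NONE
v6: WRITE d=55  (d history now [(6, 55)])
v7: WRITE c=53  (c history now [(1, 14), (4, 24), (7, 53)])
v8: WRITE d=14  (d history now [(6, 55), (8, 14)])
v9: WRITE d=52  (d history now [(6, 55), (8, 14), (9, 52)])
READ a @v3: history=[] -> no version <= 3 -> NONE
READ a @v1: history=[] -> no version <= 1 -> NONE
v10: WRITE a=1  (a history now [(10, 1)])
v11: WRITE d=22  (d history now [(6, 55), (8, 14), (9, 52), (11, 22)])
v12: WRITE d=15  (d history now [(6, 55), (8, 14), (9, 52), (11, 22), (12, 15)])
v13: WRITE c=6  (c history now [(1, 14), (4, 24), (7, 53), (13, 6)])
v14: WRITE a=57  (a history now [(10, 1), (14, 57)])
v15: WRITE a=59  (a history now [(10, 1), (14, 57), (15, 59)])
READ c @v9: history=[(1, 14), (4, 24), (7, 53), (13, 6)] -> pick v7 -> 53
v16: WRITE b=57  (b history now [(2, 50), (3, 68), (5, 53), (16, 57)])
v17: WRITE b=44  (b history now [(2, 50), (3, 68), (5, 53), (16, 57), (17, 44)])
v18: WRITE b=67  (b history now [(2, 50), (3, 68), (5, 53), (16, 57), (17, 44), (18, 67)])
Read results in order: ['NONE', '14', '50', 'NONE', '68', 'NONE', 'NONE', 'NONE', 'NONE', 'NONE', '53']
NONE count = 7

Answer: 7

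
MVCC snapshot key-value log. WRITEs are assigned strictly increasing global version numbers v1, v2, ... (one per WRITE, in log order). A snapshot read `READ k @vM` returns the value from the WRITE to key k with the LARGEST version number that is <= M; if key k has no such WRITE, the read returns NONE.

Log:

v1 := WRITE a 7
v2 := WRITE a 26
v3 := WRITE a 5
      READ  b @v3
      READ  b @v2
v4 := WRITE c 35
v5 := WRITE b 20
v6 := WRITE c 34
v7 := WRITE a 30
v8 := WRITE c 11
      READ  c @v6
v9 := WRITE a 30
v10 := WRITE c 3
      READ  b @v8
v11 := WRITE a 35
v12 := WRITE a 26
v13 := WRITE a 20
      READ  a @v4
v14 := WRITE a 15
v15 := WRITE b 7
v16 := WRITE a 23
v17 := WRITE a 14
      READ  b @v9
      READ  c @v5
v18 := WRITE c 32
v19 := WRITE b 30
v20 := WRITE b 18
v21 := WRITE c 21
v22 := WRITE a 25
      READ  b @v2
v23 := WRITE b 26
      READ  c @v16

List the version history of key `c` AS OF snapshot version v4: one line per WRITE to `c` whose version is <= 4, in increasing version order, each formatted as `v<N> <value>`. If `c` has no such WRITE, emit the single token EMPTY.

Scan writes for key=c with version <= 4:
  v1 WRITE a 7 -> skip
  v2 WRITE a 26 -> skip
  v3 WRITE a 5 -> skip
  v4 WRITE c 35 -> keep
  v5 WRITE b 20 -> skip
  v6 WRITE c 34 -> drop (> snap)
  v7 WRITE a 30 -> skip
  v8 WRITE c 11 -> drop (> snap)
  v9 WRITE a 30 -> skip
  v10 WRITE c 3 -> drop (> snap)
  v11 WRITE a 35 -> skip
  v12 WRITE a 26 -> skip
  v13 WRITE a 20 -> skip
  v14 WRITE a 15 -> skip
  v15 WRITE b 7 -> skip
  v16 WRITE a 23 -> skip
  v17 WRITE a 14 -> skip
  v18 WRITE c 32 -> drop (> snap)
  v19 WRITE b 30 -> skip
  v20 WRITE b 18 -> skip
  v21 WRITE c 21 -> drop (> snap)
  v22 WRITE a 25 -> skip
  v23 WRITE b 26 -> skip
Collected: [(4, 35)]

Answer: v4 35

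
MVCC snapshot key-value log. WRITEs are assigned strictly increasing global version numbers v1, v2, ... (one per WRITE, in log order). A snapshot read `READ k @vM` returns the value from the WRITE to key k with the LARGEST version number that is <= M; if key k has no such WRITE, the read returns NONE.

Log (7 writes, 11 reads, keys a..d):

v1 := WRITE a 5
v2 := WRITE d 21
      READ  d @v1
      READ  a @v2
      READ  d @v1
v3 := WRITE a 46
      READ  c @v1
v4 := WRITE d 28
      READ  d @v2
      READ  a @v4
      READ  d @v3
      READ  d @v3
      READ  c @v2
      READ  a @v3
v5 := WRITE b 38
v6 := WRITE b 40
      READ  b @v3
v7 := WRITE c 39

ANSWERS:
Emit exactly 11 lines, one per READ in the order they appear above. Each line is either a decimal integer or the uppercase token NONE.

v1: WRITE a=5  (a history now [(1, 5)])
v2: WRITE d=21  (d history now [(2, 21)])
READ d @v1: history=[(2, 21)] -> no version <= 1 -> NONE
READ a @v2: history=[(1, 5)] -> pick v1 -> 5
READ d @v1: history=[(2, 21)] -> no version <= 1 -> NONE
v3: WRITE a=46  (a history now [(1, 5), (3, 46)])
READ c @v1: history=[] -> no version <= 1 -> NONE
v4: WRITE d=28  (d history now [(2, 21), (4, 28)])
READ d @v2: history=[(2, 21), (4, 28)] -> pick v2 -> 21
READ a @v4: history=[(1, 5), (3, 46)] -> pick v3 -> 46
READ d @v3: history=[(2, 21), (4, 28)] -> pick v2 -> 21
READ d @v3: history=[(2, 21), (4, 28)] -> pick v2 -> 21
READ c @v2: history=[] -> no version <= 2 -> NONE
READ a @v3: history=[(1, 5), (3, 46)] -> pick v3 -> 46
v5: WRITE b=38  (b history now [(5, 38)])
v6: WRITE b=40  (b history now [(5, 38), (6, 40)])
READ b @v3: history=[(5, 38), (6, 40)] -> no version <= 3 -> NONE
v7: WRITE c=39  (c history now [(7, 39)])

Answer: NONE
5
NONE
NONE
21
46
21
21
NONE
46
NONE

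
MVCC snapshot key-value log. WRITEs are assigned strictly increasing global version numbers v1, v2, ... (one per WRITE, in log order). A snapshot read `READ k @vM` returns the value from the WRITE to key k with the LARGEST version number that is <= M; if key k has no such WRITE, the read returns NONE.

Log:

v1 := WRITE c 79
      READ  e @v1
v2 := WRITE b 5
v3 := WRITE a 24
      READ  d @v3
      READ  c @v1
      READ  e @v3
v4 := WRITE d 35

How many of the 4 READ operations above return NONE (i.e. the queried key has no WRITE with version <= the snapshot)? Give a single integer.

v1: WRITE c=79  (c history now [(1, 79)])
READ e @v1: history=[] -> no version <= 1 -> NONE
v2: WRITE b=5  (b history now [(2, 5)])
v3: WRITE a=24  (a history now [(3, 24)])
READ d @v3: history=[] -> no version <= 3 -> NONE
READ c @v1: history=[(1, 79)] -> pick v1 -> 79
READ e @v3: history=[] -> no version <= 3 -> NONE
v4: WRITE d=35  (d history now [(4, 35)])
Read results in order: ['NONE', 'NONE', '79', 'NONE']
NONE count = 3

Answer: 3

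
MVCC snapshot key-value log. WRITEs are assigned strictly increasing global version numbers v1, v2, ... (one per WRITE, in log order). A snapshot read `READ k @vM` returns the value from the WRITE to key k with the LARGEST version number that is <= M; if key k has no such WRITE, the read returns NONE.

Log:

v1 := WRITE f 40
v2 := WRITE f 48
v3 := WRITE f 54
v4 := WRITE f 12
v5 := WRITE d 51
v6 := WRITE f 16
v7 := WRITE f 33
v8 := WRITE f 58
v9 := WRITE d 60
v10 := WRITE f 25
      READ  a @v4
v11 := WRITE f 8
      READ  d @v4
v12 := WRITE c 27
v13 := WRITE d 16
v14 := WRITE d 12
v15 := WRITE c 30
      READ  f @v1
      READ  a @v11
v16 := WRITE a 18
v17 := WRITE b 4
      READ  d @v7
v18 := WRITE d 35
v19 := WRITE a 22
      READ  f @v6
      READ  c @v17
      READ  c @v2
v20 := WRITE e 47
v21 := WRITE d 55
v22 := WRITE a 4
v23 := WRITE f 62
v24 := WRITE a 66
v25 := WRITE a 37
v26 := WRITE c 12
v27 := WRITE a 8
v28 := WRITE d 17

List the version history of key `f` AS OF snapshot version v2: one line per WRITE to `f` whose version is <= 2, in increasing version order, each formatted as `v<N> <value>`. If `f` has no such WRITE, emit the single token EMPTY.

Scan writes for key=f with version <= 2:
  v1 WRITE f 40 -> keep
  v2 WRITE f 48 -> keep
  v3 WRITE f 54 -> drop (> snap)
  v4 WRITE f 12 -> drop (> snap)
  v5 WRITE d 51 -> skip
  v6 WRITE f 16 -> drop (> snap)
  v7 WRITE f 33 -> drop (> snap)
  v8 WRITE f 58 -> drop (> snap)
  v9 WRITE d 60 -> skip
  v10 WRITE f 25 -> drop (> snap)
  v11 WRITE f 8 -> drop (> snap)
  v12 WRITE c 27 -> skip
  v13 WRITE d 16 -> skip
  v14 WRITE d 12 -> skip
  v15 WRITE c 30 -> skip
  v16 WRITE a 18 -> skip
  v17 WRITE b 4 -> skip
  v18 WRITE d 35 -> skip
  v19 WRITE a 22 -> skip
  v20 WRITE e 47 -> skip
  v21 WRITE d 55 -> skip
  v22 WRITE a 4 -> skip
  v23 WRITE f 62 -> drop (> snap)
  v24 WRITE a 66 -> skip
  v25 WRITE a 37 -> skip
  v26 WRITE c 12 -> skip
  v27 WRITE a 8 -> skip
  v28 WRITE d 17 -> skip
Collected: [(1, 40), (2, 48)]

Answer: v1 40
v2 48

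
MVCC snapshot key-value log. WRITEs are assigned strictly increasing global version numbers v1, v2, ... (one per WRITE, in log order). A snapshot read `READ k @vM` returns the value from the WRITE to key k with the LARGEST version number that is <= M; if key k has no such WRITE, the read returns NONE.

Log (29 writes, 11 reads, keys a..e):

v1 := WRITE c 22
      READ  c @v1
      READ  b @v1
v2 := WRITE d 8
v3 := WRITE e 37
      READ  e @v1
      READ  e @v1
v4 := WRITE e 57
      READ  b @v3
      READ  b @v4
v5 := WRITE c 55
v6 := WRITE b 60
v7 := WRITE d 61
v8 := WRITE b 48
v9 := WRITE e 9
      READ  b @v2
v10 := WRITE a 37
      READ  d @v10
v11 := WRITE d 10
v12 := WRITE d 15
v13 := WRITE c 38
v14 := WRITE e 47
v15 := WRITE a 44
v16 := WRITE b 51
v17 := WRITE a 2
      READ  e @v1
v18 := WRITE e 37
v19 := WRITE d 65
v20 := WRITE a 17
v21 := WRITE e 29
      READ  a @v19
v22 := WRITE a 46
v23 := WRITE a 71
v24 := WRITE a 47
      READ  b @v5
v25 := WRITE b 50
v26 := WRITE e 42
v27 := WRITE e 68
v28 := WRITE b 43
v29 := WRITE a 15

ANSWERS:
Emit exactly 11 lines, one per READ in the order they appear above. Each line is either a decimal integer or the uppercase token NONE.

v1: WRITE c=22  (c history now [(1, 22)])
READ c @v1: history=[(1, 22)] -> pick v1 -> 22
READ b @v1: history=[] -> no version <= 1 -> NONE
v2: WRITE d=8  (d history now [(2, 8)])
v3: WRITE e=37  (e history now [(3, 37)])
READ e @v1: history=[(3, 37)] -> no version <= 1 -> NONE
READ e @v1: history=[(3, 37)] -> no version <= 1 -> NONE
v4: WRITE e=57  (e history now [(3, 37), (4, 57)])
READ b @v3: history=[] -> no version <= 3 -> NONE
READ b @v4: history=[] -> no version <= 4 -> NONE
v5: WRITE c=55  (c history now [(1, 22), (5, 55)])
v6: WRITE b=60  (b history now [(6, 60)])
v7: WRITE d=61  (d history now [(2, 8), (7, 61)])
v8: WRITE b=48  (b history now [(6, 60), (8, 48)])
v9: WRITE e=9  (e history now [(3, 37), (4, 57), (9, 9)])
READ b @v2: history=[(6, 60), (8, 48)] -> no version <= 2 -> NONE
v10: WRITE a=37  (a history now [(10, 37)])
READ d @v10: history=[(2, 8), (7, 61)] -> pick v7 -> 61
v11: WRITE d=10  (d history now [(2, 8), (7, 61), (11, 10)])
v12: WRITE d=15  (d history now [(2, 8), (7, 61), (11, 10), (12, 15)])
v13: WRITE c=38  (c history now [(1, 22), (5, 55), (13, 38)])
v14: WRITE e=47  (e history now [(3, 37), (4, 57), (9, 9), (14, 47)])
v15: WRITE a=44  (a history now [(10, 37), (15, 44)])
v16: WRITE b=51  (b history now [(6, 60), (8, 48), (16, 51)])
v17: WRITE a=2  (a history now [(10, 37), (15, 44), (17, 2)])
READ e @v1: history=[(3, 37), (4, 57), (9, 9), (14, 47)] -> no version <= 1 -> NONE
v18: WRITE e=37  (e history now [(3, 37), (4, 57), (9, 9), (14, 47), (18, 37)])
v19: WRITE d=65  (d history now [(2, 8), (7, 61), (11, 10), (12, 15), (19, 65)])
v20: WRITE a=17  (a history now [(10, 37), (15, 44), (17, 2), (20, 17)])
v21: WRITE e=29  (e history now [(3, 37), (4, 57), (9, 9), (14, 47), (18, 37), (21, 29)])
READ a @v19: history=[(10, 37), (15, 44), (17, 2), (20, 17)] -> pick v17 -> 2
v22: WRITE a=46  (a history now [(10, 37), (15, 44), (17, 2), (20, 17), (22, 46)])
v23: WRITE a=71  (a history now [(10, 37), (15, 44), (17, 2), (20, 17), (22, 46), (23, 71)])
v24: WRITE a=47  (a history now [(10, 37), (15, 44), (17, 2), (20, 17), (22, 46), (23, 71), (24, 47)])
READ b @v5: history=[(6, 60), (8, 48), (16, 51)] -> no version <= 5 -> NONE
v25: WRITE b=50  (b history now [(6, 60), (8, 48), (16, 51), (25, 50)])
v26: WRITE e=42  (e history now [(3, 37), (4, 57), (9, 9), (14, 47), (18, 37), (21, 29), (26, 42)])
v27: WRITE e=68  (e history now [(3, 37), (4, 57), (9, 9), (14, 47), (18, 37), (21, 29), (26, 42), (27, 68)])
v28: WRITE b=43  (b history now [(6, 60), (8, 48), (16, 51), (25, 50), (28, 43)])
v29: WRITE a=15  (a history now [(10, 37), (15, 44), (17, 2), (20, 17), (22, 46), (23, 71), (24, 47), (29, 15)])

Answer: 22
NONE
NONE
NONE
NONE
NONE
NONE
61
NONE
2
NONE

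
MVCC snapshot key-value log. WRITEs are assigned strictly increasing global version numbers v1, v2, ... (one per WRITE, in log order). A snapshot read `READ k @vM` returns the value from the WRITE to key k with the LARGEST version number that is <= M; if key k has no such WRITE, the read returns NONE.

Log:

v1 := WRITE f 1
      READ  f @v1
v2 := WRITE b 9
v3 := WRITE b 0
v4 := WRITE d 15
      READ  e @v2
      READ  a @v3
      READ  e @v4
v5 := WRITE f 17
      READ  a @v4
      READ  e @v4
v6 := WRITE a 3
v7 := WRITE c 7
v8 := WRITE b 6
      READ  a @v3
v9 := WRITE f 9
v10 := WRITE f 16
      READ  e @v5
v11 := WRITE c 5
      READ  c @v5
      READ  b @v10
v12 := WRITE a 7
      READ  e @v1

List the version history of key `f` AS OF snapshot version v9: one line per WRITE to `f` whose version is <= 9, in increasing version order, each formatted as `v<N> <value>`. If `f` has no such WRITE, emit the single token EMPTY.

Answer: v1 1
v5 17
v9 9

Derivation:
Scan writes for key=f with version <= 9:
  v1 WRITE f 1 -> keep
  v2 WRITE b 9 -> skip
  v3 WRITE b 0 -> skip
  v4 WRITE d 15 -> skip
  v5 WRITE f 17 -> keep
  v6 WRITE a 3 -> skip
  v7 WRITE c 7 -> skip
  v8 WRITE b 6 -> skip
  v9 WRITE f 9 -> keep
  v10 WRITE f 16 -> drop (> snap)
  v11 WRITE c 5 -> skip
  v12 WRITE a 7 -> skip
Collected: [(1, 1), (5, 17), (9, 9)]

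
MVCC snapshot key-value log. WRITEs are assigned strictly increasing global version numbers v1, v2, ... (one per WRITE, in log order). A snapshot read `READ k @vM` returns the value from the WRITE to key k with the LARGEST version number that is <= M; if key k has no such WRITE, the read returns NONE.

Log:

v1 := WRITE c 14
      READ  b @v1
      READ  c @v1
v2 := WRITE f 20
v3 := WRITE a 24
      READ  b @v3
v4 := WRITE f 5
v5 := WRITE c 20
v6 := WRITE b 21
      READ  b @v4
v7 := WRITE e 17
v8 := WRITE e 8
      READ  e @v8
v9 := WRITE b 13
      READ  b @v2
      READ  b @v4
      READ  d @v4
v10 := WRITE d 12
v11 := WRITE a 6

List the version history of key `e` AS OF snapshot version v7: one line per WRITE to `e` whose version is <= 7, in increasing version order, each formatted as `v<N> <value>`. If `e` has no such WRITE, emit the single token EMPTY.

Answer: v7 17

Derivation:
Scan writes for key=e with version <= 7:
  v1 WRITE c 14 -> skip
  v2 WRITE f 20 -> skip
  v3 WRITE a 24 -> skip
  v4 WRITE f 5 -> skip
  v5 WRITE c 20 -> skip
  v6 WRITE b 21 -> skip
  v7 WRITE e 17 -> keep
  v8 WRITE e 8 -> drop (> snap)
  v9 WRITE b 13 -> skip
  v10 WRITE d 12 -> skip
  v11 WRITE a 6 -> skip
Collected: [(7, 17)]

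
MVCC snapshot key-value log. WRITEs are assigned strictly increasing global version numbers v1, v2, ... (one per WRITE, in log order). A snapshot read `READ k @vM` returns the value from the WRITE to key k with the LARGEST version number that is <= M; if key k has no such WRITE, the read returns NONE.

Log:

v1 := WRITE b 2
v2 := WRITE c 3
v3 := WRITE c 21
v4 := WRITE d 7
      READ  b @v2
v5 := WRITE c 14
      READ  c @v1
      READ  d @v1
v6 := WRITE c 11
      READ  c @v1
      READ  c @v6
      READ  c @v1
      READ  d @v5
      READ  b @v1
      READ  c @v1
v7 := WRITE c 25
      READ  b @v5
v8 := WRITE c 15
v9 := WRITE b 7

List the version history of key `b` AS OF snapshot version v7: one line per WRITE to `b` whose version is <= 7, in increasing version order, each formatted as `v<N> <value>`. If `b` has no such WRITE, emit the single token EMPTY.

Answer: v1 2

Derivation:
Scan writes for key=b with version <= 7:
  v1 WRITE b 2 -> keep
  v2 WRITE c 3 -> skip
  v3 WRITE c 21 -> skip
  v4 WRITE d 7 -> skip
  v5 WRITE c 14 -> skip
  v6 WRITE c 11 -> skip
  v7 WRITE c 25 -> skip
  v8 WRITE c 15 -> skip
  v9 WRITE b 7 -> drop (> snap)
Collected: [(1, 2)]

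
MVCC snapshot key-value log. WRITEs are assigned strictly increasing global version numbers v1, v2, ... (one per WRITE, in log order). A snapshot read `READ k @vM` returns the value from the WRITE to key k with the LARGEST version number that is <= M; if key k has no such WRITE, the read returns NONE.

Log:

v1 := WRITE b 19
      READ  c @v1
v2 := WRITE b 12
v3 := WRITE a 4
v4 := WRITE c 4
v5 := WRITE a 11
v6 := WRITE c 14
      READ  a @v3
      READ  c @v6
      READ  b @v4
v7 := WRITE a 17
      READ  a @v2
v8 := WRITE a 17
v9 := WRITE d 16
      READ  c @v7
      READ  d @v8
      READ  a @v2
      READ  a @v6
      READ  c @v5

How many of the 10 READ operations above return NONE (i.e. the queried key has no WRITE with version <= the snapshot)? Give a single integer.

Answer: 4

Derivation:
v1: WRITE b=19  (b history now [(1, 19)])
READ c @v1: history=[] -> no version <= 1 -> NONE
v2: WRITE b=12  (b history now [(1, 19), (2, 12)])
v3: WRITE a=4  (a history now [(3, 4)])
v4: WRITE c=4  (c history now [(4, 4)])
v5: WRITE a=11  (a history now [(3, 4), (5, 11)])
v6: WRITE c=14  (c history now [(4, 4), (6, 14)])
READ a @v3: history=[(3, 4), (5, 11)] -> pick v3 -> 4
READ c @v6: history=[(4, 4), (6, 14)] -> pick v6 -> 14
READ b @v4: history=[(1, 19), (2, 12)] -> pick v2 -> 12
v7: WRITE a=17  (a history now [(3, 4), (5, 11), (7, 17)])
READ a @v2: history=[(3, 4), (5, 11), (7, 17)] -> no version <= 2 -> NONE
v8: WRITE a=17  (a history now [(3, 4), (5, 11), (7, 17), (8, 17)])
v9: WRITE d=16  (d history now [(9, 16)])
READ c @v7: history=[(4, 4), (6, 14)] -> pick v6 -> 14
READ d @v8: history=[(9, 16)] -> no version <= 8 -> NONE
READ a @v2: history=[(3, 4), (5, 11), (7, 17), (8, 17)] -> no version <= 2 -> NONE
READ a @v6: history=[(3, 4), (5, 11), (7, 17), (8, 17)] -> pick v5 -> 11
READ c @v5: history=[(4, 4), (6, 14)] -> pick v4 -> 4
Read results in order: ['NONE', '4', '14', '12', 'NONE', '14', 'NONE', 'NONE', '11', '4']
NONE count = 4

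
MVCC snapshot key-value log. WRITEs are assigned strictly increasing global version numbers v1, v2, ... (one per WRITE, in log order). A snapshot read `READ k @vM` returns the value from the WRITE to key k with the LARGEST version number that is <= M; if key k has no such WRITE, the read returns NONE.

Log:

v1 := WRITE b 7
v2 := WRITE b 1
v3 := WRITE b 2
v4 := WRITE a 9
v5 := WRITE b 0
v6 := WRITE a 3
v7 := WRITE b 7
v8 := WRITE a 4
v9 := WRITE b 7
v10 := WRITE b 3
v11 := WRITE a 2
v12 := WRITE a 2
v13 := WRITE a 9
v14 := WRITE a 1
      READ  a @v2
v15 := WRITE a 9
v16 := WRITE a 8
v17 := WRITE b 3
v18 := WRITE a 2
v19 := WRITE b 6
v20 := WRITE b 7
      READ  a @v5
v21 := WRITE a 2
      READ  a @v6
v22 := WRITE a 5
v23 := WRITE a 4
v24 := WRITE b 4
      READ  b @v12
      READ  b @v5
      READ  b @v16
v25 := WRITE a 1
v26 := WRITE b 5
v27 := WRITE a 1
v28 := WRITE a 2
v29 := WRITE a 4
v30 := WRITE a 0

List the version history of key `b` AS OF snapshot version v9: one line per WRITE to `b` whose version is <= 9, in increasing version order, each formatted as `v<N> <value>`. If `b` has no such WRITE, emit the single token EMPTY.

Scan writes for key=b with version <= 9:
  v1 WRITE b 7 -> keep
  v2 WRITE b 1 -> keep
  v3 WRITE b 2 -> keep
  v4 WRITE a 9 -> skip
  v5 WRITE b 0 -> keep
  v6 WRITE a 3 -> skip
  v7 WRITE b 7 -> keep
  v8 WRITE a 4 -> skip
  v9 WRITE b 7 -> keep
  v10 WRITE b 3 -> drop (> snap)
  v11 WRITE a 2 -> skip
  v12 WRITE a 2 -> skip
  v13 WRITE a 9 -> skip
  v14 WRITE a 1 -> skip
  v15 WRITE a 9 -> skip
  v16 WRITE a 8 -> skip
  v17 WRITE b 3 -> drop (> snap)
  v18 WRITE a 2 -> skip
  v19 WRITE b 6 -> drop (> snap)
  v20 WRITE b 7 -> drop (> snap)
  v21 WRITE a 2 -> skip
  v22 WRITE a 5 -> skip
  v23 WRITE a 4 -> skip
  v24 WRITE b 4 -> drop (> snap)
  v25 WRITE a 1 -> skip
  v26 WRITE b 5 -> drop (> snap)
  v27 WRITE a 1 -> skip
  v28 WRITE a 2 -> skip
  v29 WRITE a 4 -> skip
  v30 WRITE a 0 -> skip
Collected: [(1, 7), (2, 1), (3, 2), (5, 0), (7, 7), (9, 7)]

Answer: v1 7
v2 1
v3 2
v5 0
v7 7
v9 7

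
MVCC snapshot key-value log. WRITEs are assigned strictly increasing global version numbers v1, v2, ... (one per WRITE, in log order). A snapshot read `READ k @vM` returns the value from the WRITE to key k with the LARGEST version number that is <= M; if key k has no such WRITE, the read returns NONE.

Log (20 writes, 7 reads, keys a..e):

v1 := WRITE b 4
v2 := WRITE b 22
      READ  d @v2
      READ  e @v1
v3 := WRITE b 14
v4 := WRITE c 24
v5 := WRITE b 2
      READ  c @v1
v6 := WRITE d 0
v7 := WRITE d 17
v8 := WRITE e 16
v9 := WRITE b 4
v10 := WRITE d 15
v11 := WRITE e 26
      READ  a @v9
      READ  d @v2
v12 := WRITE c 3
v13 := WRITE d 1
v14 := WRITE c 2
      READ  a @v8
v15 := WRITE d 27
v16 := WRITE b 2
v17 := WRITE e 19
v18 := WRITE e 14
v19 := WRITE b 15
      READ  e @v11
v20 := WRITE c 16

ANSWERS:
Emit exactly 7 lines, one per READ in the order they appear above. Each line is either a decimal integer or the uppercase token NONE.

Answer: NONE
NONE
NONE
NONE
NONE
NONE
26

Derivation:
v1: WRITE b=4  (b history now [(1, 4)])
v2: WRITE b=22  (b history now [(1, 4), (2, 22)])
READ d @v2: history=[] -> no version <= 2 -> NONE
READ e @v1: history=[] -> no version <= 1 -> NONE
v3: WRITE b=14  (b history now [(1, 4), (2, 22), (3, 14)])
v4: WRITE c=24  (c history now [(4, 24)])
v5: WRITE b=2  (b history now [(1, 4), (2, 22), (3, 14), (5, 2)])
READ c @v1: history=[(4, 24)] -> no version <= 1 -> NONE
v6: WRITE d=0  (d history now [(6, 0)])
v7: WRITE d=17  (d history now [(6, 0), (7, 17)])
v8: WRITE e=16  (e history now [(8, 16)])
v9: WRITE b=4  (b history now [(1, 4), (2, 22), (3, 14), (5, 2), (9, 4)])
v10: WRITE d=15  (d history now [(6, 0), (7, 17), (10, 15)])
v11: WRITE e=26  (e history now [(8, 16), (11, 26)])
READ a @v9: history=[] -> no version <= 9 -> NONE
READ d @v2: history=[(6, 0), (7, 17), (10, 15)] -> no version <= 2 -> NONE
v12: WRITE c=3  (c history now [(4, 24), (12, 3)])
v13: WRITE d=1  (d history now [(6, 0), (7, 17), (10, 15), (13, 1)])
v14: WRITE c=2  (c history now [(4, 24), (12, 3), (14, 2)])
READ a @v8: history=[] -> no version <= 8 -> NONE
v15: WRITE d=27  (d history now [(6, 0), (7, 17), (10, 15), (13, 1), (15, 27)])
v16: WRITE b=2  (b history now [(1, 4), (2, 22), (3, 14), (5, 2), (9, 4), (16, 2)])
v17: WRITE e=19  (e history now [(8, 16), (11, 26), (17, 19)])
v18: WRITE e=14  (e history now [(8, 16), (11, 26), (17, 19), (18, 14)])
v19: WRITE b=15  (b history now [(1, 4), (2, 22), (3, 14), (5, 2), (9, 4), (16, 2), (19, 15)])
READ e @v11: history=[(8, 16), (11, 26), (17, 19), (18, 14)] -> pick v11 -> 26
v20: WRITE c=16  (c history now [(4, 24), (12, 3), (14, 2), (20, 16)])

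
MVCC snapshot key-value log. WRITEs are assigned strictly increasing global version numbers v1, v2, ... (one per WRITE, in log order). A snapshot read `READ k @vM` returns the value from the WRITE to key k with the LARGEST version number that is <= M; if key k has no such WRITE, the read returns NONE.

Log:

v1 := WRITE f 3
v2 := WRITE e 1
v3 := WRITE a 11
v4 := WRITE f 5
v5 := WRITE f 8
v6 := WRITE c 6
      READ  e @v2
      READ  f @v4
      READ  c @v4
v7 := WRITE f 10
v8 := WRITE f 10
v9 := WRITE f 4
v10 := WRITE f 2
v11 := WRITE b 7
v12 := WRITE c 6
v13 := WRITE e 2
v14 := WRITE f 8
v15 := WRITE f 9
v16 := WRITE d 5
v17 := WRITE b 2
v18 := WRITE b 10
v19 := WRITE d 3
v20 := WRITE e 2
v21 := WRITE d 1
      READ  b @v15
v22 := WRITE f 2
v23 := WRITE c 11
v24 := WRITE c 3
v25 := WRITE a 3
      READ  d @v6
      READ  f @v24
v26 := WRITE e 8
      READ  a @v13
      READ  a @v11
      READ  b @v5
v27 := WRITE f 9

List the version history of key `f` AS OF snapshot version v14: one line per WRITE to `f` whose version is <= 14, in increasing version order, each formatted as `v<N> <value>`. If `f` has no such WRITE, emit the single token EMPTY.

Scan writes for key=f with version <= 14:
  v1 WRITE f 3 -> keep
  v2 WRITE e 1 -> skip
  v3 WRITE a 11 -> skip
  v4 WRITE f 5 -> keep
  v5 WRITE f 8 -> keep
  v6 WRITE c 6 -> skip
  v7 WRITE f 10 -> keep
  v8 WRITE f 10 -> keep
  v9 WRITE f 4 -> keep
  v10 WRITE f 2 -> keep
  v11 WRITE b 7 -> skip
  v12 WRITE c 6 -> skip
  v13 WRITE e 2 -> skip
  v14 WRITE f 8 -> keep
  v15 WRITE f 9 -> drop (> snap)
  v16 WRITE d 5 -> skip
  v17 WRITE b 2 -> skip
  v18 WRITE b 10 -> skip
  v19 WRITE d 3 -> skip
  v20 WRITE e 2 -> skip
  v21 WRITE d 1 -> skip
  v22 WRITE f 2 -> drop (> snap)
  v23 WRITE c 11 -> skip
  v24 WRITE c 3 -> skip
  v25 WRITE a 3 -> skip
  v26 WRITE e 8 -> skip
  v27 WRITE f 9 -> drop (> snap)
Collected: [(1, 3), (4, 5), (5, 8), (7, 10), (8, 10), (9, 4), (10, 2), (14, 8)]

Answer: v1 3
v4 5
v5 8
v7 10
v8 10
v9 4
v10 2
v14 8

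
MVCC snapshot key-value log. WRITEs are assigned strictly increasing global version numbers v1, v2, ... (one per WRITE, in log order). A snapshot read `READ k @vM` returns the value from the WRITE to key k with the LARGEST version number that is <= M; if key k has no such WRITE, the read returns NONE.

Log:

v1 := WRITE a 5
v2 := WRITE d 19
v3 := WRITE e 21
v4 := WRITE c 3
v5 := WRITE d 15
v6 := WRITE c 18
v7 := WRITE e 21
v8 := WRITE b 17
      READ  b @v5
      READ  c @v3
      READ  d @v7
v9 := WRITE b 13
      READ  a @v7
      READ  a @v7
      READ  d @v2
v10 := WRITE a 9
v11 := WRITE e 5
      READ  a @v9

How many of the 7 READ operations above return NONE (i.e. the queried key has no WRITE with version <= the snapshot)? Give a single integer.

Answer: 2

Derivation:
v1: WRITE a=5  (a history now [(1, 5)])
v2: WRITE d=19  (d history now [(2, 19)])
v3: WRITE e=21  (e history now [(3, 21)])
v4: WRITE c=3  (c history now [(4, 3)])
v5: WRITE d=15  (d history now [(2, 19), (5, 15)])
v6: WRITE c=18  (c history now [(4, 3), (6, 18)])
v7: WRITE e=21  (e history now [(3, 21), (7, 21)])
v8: WRITE b=17  (b history now [(8, 17)])
READ b @v5: history=[(8, 17)] -> no version <= 5 -> NONE
READ c @v3: history=[(4, 3), (6, 18)] -> no version <= 3 -> NONE
READ d @v7: history=[(2, 19), (5, 15)] -> pick v5 -> 15
v9: WRITE b=13  (b history now [(8, 17), (9, 13)])
READ a @v7: history=[(1, 5)] -> pick v1 -> 5
READ a @v7: history=[(1, 5)] -> pick v1 -> 5
READ d @v2: history=[(2, 19), (5, 15)] -> pick v2 -> 19
v10: WRITE a=9  (a history now [(1, 5), (10, 9)])
v11: WRITE e=5  (e history now [(3, 21), (7, 21), (11, 5)])
READ a @v9: history=[(1, 5), (10, 9)] -> pick v1 -> 5
Read results in order: ['NONE', 'NONE', '15', '5', '5', '19', '5']
NONE count = 2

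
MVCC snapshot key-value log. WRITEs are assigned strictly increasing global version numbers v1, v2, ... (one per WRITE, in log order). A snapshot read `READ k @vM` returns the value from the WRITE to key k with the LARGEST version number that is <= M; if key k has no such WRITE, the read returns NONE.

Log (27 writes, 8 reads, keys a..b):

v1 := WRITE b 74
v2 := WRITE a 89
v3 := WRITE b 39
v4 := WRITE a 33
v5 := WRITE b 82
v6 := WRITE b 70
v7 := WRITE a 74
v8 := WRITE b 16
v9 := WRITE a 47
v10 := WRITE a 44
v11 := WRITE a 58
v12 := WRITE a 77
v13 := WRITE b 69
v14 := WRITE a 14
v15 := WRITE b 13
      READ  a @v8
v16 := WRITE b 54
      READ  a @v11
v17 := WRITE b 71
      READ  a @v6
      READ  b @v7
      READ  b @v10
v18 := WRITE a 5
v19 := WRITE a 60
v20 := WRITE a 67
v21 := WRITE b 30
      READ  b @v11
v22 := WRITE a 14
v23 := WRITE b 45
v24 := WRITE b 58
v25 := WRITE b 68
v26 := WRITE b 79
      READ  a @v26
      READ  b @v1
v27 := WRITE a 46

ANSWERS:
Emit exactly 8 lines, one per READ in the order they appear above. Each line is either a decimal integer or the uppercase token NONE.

Answer: 74
58
33
70
16
16
14
74

Derivation:
v1: WRITE b=74  (b history now [(1, 74)])
v2: WRITE a=89  (a history now [(2, 89)])
v3: WRITE b=39  (b history now [(1, 74), (3, 39)])
v4: WRITE a=33  (a history now [(2, 89), (4, 33)])
v5: WRITE b=82  (b history now [(1, 74), (3, 39), (5, 82)])
v6: WRITE b=70  (b history now [(1, 74), (3, 39), (5, 82), (6, 70)])
v7: WRITE a=74  (a history now [(2, 89), (4, 33), (7, 74)])
v8: WRITE b=16  (b history now [(1, 74), (3, 39), (5, 82), (6, 70), (8, 16)])
v9: WRITE a=47  (a history now [(2, 89), (4, 33), (7, 74), (9, 47)])
v10: WRITE a=44  (a history now [(2, 89), (4, 33), (7, 74), (9, 47), (10, 44)])
v11: WRITE a=58  (a history now [(2, 89), (4, 33), (7, 74), (9, 47), (10, 44), (11, 58)])
v12: WRITE a=77  (a history now [(2, 89), (4, 33), (7, 74), (9, 47), (10, 44), (11, 58), (12, 77)])
v13: WRITE b=69  (b history now [(1, 74), (3, 39), (5, 82), (6, 70), (8, 16), (13, 69)])
v14: WRITE a=14  (a history now [(2, 89), (4, 33), (7, 74), (9, 47), (10, 44), (11, 58), (12, 77), (14, 14)])
v15: WRITE b=13  (b history now [(1, 74), (3, 39), (5, 82), (6, 70), (8, 16), (13, 69), (15, 13)])
READ a @v8: history=[(2, 89), (4, 33), (7, 74), (9, 47), (10, 44), (11, 58), (12, 77), (14, 14)] -> pick v7 -> 74
v16: WRITE b=54  (b history now [(1, 74), (3, 39), (5, 82), (6, 70), (8, 16), (13, 69), (15, 13), (16, 54)])
READ a @v11: history=[(2, 89), (4, 33), (7, 74), (9, 47), (10, 44), (11, 58), (12, 77), (14, 14)] -> pick v11 -> 58
v17: WRITE b=71  (b history now [(1, 74), (3, 39), (5, 82), (6, 70), (8, 16), (13, 69), (15, 13), (16, 54), (17, 71)])
READ a @v6: history=[(2, 89), (4, 33), (7, 74), (9, 47), (10, 44), (11, 58), (12, 77), (14, 14)] -> pick v4 -> 33
READ b @v7: history=[(1, 74), (3, 39), (5, 82), (6, 70), (8, 16), (13, 69), (15, 13), (16, 54), (17, 71)] -> pick v6 -> 70
READ b @v10: history=[(1, 74), (3, 39), (5, 82), (6, 70), (8, 16), (13, 69), (15, 13), (16, 54), (17, 71)] -> pick v8 -> 16
v18: WRITE a=5  (a history now [(2, 89), (4, 33), (7, 74), (9, 47), (10, 44), (11, 58), (12, 77), (14, 14), (18, 5)])
v19: WRITE a=60  (a history now [(2, 89), (4, 33), (7, 74), (9, 47), (10, 44), (11, 58), (12, 77), (14, 14), (18, 5), (19, 60)])
v20: WRITE a=67  (a history now [(2, 89), (4, 33), (7, 74), (9, 47), (10, 44), (11, 58), (12, 77), (14, 14), (18, 5), (19, 60), (20, 67)])
v21: WRITE b=30  (b history now [(1, 74), (3, 39), (5, 82), (6, 70), (8, 16), (13, 69), (15, 13), (16, 54), (17, 71), (21, 30)])
READ b @v11: history=[(1, 74), (3, 39), (5, 82), (6, 70), (8, 16), (13, 69), (15, 13), (16, 54), (17, 71), (21, 30)] -> pick v8 -> 16
v22: WRITE a=14  (a history now [(2, 89), (4, 33), (7, 74), (9, 47), (10, 44), (11, 58), (12, 77), (14, 14), (18, 5), (19, 60), (20, 67), (22, 14)])
v23: WRITE b=45  (b history now [(1, 74), (3, 39), (5, 82), (6, 70), (8, 16), (13, 69), (15, 13), (16, 54), (17, 71), (21, 30), (23, 45)])
v24: WRITE b=58  (b history now [(1, 74), (3, 39), (5, 82), (6, 70), (8, 16), (13, 69), (15, 13), (16, 54), (17, 71), (21, 30), (23, 45), (24, 58)])
v25: WRITE b=68  (b history now [(1, 74), (3, 39), (5, 82), (6, 70), (8, 16), (13, 69), (15, 13), (16, 54), (17, 71), (21, 30), (23, 45), (24, 58), (25, 68)])
v26: WRITE b=79  (b history now [(1, 74), (3, 39), (5, 82), (6, 70), (8, 16), (13, 69), (15, 13), (16, 54), (17, 71), (21, 30), (23, 45), (24, 58), (25, 68), (26, 79)])
READ a @v26: history=[(2, 89), (4, 33), (7, 74), (9, 47), (10, 44), (11, 58), (12, 77), (14, 14), (18, 5), (19, 60), (20, 67), (22, 14)] -> pick v22 -> 14
READ b @v1: history=[(1, 74), (3, 39), (5, 82), (6, 70), (8, 16), (13, 69), (15, 13), (16, 54), (17, 71), (21, 30), (23, 45), (24, 58), (25, 68), (26, 79)] -> pick v1 -> 74
v27: WRITE a=46  (a history now [(2, 89), (4, 33), (7, 74), (9, 47), (10, 44), (11, 58), (12, 77), (14, 14), (18, 5), (19, 60), (20, 67), (22, 14), (27, 46)])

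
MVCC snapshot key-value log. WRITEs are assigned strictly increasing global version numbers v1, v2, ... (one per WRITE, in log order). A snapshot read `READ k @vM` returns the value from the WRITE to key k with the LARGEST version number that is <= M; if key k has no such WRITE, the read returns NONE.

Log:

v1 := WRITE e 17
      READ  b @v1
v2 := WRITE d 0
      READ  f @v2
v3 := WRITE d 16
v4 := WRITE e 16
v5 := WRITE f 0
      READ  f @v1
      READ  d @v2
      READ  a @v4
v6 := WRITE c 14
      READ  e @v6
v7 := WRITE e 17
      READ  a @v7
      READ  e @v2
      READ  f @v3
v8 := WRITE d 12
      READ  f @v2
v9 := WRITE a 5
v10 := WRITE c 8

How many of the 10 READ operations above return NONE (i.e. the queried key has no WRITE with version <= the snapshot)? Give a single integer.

v1: WRITE e=17  (e history now [(1, 17)])
READ b @v1: history=[] -> no version <= 1 -> NONE
v2: WRITE d=0  (d history now [(2, 0)])
READ f @v2: history=[] -> no version <= 2 -> NONE
v3: WRITE d=16  (d history now [(2, 0), (3, 16)])
v4: WRITE e=16  (e history now [(1, 17), (4, 16)])
v5: WRITE f=0  (f history now [(5, 0)])
READ f @v1: history=[(5, 0)] -> no version <= 1 -> NONE
READ d @v2: history=[(2, 0), (3, 16)] -> pick v2 -> 0
READ a @v4: history=[] -> no version <= 4 -> NONE
v6: WRITE c=14  (c history now [(6, 14)])
READ e @v6: history=[(1, 17), (4, 16)] -> pick v4 -> 16
v7: WRITE e=17  (e history now [(1, 17), (4, 16), (7, 17)])
READ a @v7: history=[] -> no version <= 7 -> NONE
READ e @v2: history=[(1, 17), (4, 16), (7, 17)] -> pick v1 -> 17
READ f @v3: history=[(5, 0)] -> no version <= 3 -> NONE
v8: WRITE d=12  (d history now [(2, 0), (3, 16), (8, 12)])
READ f @v2: history=[(5, 0)] -> no version <= 2 -> NONE
v9: WRITE a=5  (a history now [(9, 5)])
v10: WRITE c=8  (c history now [(6, 14), (10, 8)])
Read results in order: ['NONE', 'NONE', 'NONE', '0', 'NONE', '16', 'NONE', '17', 'NONE', 'NONE']
NONE count = 7

Answer: 7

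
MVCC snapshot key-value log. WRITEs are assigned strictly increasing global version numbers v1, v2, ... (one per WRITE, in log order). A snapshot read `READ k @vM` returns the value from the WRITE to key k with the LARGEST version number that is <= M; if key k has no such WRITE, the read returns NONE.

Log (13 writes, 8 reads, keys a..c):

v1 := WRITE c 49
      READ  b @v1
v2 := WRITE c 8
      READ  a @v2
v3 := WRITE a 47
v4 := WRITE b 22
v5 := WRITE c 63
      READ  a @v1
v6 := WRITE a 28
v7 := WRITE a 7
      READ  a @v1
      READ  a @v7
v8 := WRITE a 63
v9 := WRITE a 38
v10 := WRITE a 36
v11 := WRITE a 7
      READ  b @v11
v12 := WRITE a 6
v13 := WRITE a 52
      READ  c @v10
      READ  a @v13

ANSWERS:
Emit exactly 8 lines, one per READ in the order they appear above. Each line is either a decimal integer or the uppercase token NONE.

Answer: NONE
NONE
NONE
NONE
7
22
63
52

Derivation:
v1: WRITE c=49  (c history now [(1, 49)])
READ b @v1: history=[] -> no version <= 1 -> NONE
v2: WRITE c=8  (c history now [(1, 49), (2, 8)])
READ a @v2: history=[] -> no version <= 2 -> NONE
v3: WRITE a=47  (a history now [(3, 47)])
v4: WRITE b=22  (b history now [(4, 22)])
v5: WRITE c=63  (c history now [(1, 49), (2, 8), (5, 63)])
READ a @v1: history=[(3, 47)] -> no version <= 1 -> NONE
v6: WRITE a=28  (a history now [(3, 47), (6, 28)])
v7: WRITE a=7  (a history now [(3, 47), (6, 28), (7, 7)])
READ a @v1: history=[(3, 47), (6, 28), (7, 7)] -> no version <= 1 -> NONE
READ a @v7: history=[(3, 47), (6, 28), (7, 7)] -> pick v7 -> 7
v8: WRITE a=63  (a history now [(3, 47), (6, 28), (7, 7), (8, 63)])
v9: WRITE a=38  (a history now [(3, 47), (6, 28), (7, 7), (8, 63), (9, 38)])
v10: WRITE a=36  (a history now [(3, 47), (6, 28), (7, 7), (8, 63), (9, 38), (10, 36)])
v11: WRITE a=7  (a history now [(3, 47), (6, 28), (7, 7), (8, 63), (9, 38), (10, 36), (11, 7)])
READ b @v11: history=[(4, 22)] -> pick v4 -> 22
v12: WRITE a=6  (a history now [(3, 47), (6, 28), (7, 7), (8, 63), (9, 38), (10, 36), (11, 7), (12, 6)])
v13: WRITE a=52  (a history now [(3, 47), (6, 28), (7, 7), (8, 63), (9, 38), (10, 36), (11, 7), (12, 6), (13, 52)])
READ c @v10: history=[(1, 49), (2, 8), (5, 63)] -> pick v5 -> 63
READ a @v13: history=[(3, 47), (6, 28), (7, 7), (8, 63), (9, 38), (10, 36), (11, 7), (12, 6), (13, 52)] -> pick v13 -> 52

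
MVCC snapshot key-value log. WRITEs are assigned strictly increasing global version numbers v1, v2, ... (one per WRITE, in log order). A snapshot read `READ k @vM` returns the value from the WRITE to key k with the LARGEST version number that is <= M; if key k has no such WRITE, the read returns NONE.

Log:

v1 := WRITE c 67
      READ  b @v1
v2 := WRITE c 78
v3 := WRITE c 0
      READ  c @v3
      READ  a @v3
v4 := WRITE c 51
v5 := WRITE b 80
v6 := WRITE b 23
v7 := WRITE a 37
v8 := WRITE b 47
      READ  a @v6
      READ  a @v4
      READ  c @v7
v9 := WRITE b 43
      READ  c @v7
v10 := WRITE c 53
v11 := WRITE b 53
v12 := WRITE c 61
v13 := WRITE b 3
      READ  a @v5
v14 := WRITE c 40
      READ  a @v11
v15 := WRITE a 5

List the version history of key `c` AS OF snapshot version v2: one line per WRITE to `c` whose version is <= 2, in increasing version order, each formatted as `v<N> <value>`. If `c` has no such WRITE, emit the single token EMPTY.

Scan writes for key=c with version <= 2:
  v1 WRITE c 67 -> keep
  v2 WRITE c 78 -> keep
  v3 WRITE c 0 -> drop (> snap)
  v4 WRITE c 51 -> drop (> snap)
  v5 WRITE b 80 -> skip
  v6 WRITE b 23 -> skip
  v7 WRITE a 37 -> skip
  v8 WRITE b 47 -> skip
  v9 WRITE b 43 -> skip
  v10 WRITE c 53 -> drop (> snap)
  v11 WRITE b 53 -> skip
  v12 WRITE c 61 -> drop (> snap)
  v13 WRITE b 3 -> skip
  v14 WRITE c 40 -> drop (> snap)
  v15 WRITE a 5 -> skip
Collected: [(1, 67), (2, 78)]

Answer: v1 67
v2 78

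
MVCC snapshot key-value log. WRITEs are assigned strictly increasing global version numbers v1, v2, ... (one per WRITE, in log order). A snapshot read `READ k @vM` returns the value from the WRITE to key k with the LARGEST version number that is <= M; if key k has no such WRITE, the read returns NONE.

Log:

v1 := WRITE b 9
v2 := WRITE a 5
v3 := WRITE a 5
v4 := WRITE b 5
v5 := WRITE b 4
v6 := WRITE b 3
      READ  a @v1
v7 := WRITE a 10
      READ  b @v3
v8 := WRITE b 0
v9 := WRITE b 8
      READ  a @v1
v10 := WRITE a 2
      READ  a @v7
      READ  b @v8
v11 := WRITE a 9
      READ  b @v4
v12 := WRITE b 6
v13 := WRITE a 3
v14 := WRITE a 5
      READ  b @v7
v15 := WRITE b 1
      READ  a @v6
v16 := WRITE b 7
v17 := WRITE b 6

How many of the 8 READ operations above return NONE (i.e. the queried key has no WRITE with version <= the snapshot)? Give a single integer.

v1: WRITE b=9  (b history now [(1, 9)])
v2: WRITE a=5  (a history now [(2, 5)])
v3: WRITE a=5  (a history now [(2, 5), (3, 5)])
v4: WRITE b=5  (b history now [(1, 9), (4, 5)])
v5: WRITE b=4  (b history now [(1, 9), (4, 5), (5, 4)])
v6: WRITE b=3  (b history now [(1, 9), (4, 5), (5, 4), (6, 3)])
READ a @v1: history=[(2, 5), (3, 5)] -> no version <= 1 -> NONE
v7: WRITE a=10  (a history now [(2, 5), (3, 5), (7, 10)])
READ b @v3: history=[(1, 9), (4, 5), (5, 4), (6, 3)] -> pick v1 -> 9
v8: WRITE b=0  (b history now [(1, 9), (4, 5), (5, 4), (6, 3), (8, 0)])
v9: WRITE b=8  (b history now [(1, 9), (4, 5), (5, 4), (6, 3), (8, 0), (9, 8)])
READ a @v1: history=[(2, 5), (3, 5), (7, 10)] -> no version <= 1 -> NONE
v10: WRITE a=2  (a history now [(2, 5), (3, 5), (7, 10), (10, 2)])
READ a @v7: history=[(2, 5), (3, 5), (7, 10), (10, 2)] -> pick v7 -> 10
READ b @v8: history=[(1, 9), (4, 5), (5, 4), (6, 3), (8, 0), (9, 8)] -> pick v8 -> 0
v11: WRITE a=9  (a history now [(2, 5), (3, 5), (7, 10), (10, 2), (11, 9)])
READ b @v4: history=[(1, 9), (4, 5), (5, 4), (6, 3), (8, 0), (9, 8)] -> pick v4 -> 5
v12: WRITE b=6  (b history now [(1, 9), (4, 5), (5, 4), (6, 3), (8, 0), (9, 8), (12, 6)])
v13: WRITE a=3  (a history now [(2, 5), (3, 5), (7, 10), (10, 2), (11, 9), (13, 3)])
v14: WRITE a=5  (a history now [(2, 5), (3, 5), (7, 10), (10, 2), (11, 9), (13, 3), (14, 5)])
READ b @v7: history=[(1, 9), (4, 5), (5, 4), (6, 3), (8, 0), (9, 8), (12, 6)] -> pick v6 -> 3
v15: WRITE b=1  (b history now [(1, 9), (4, 5), (5, 4), (6, 3), (8, 0), (9, 8), (12, 6), (15, 1)])
READ a @v6: history=[(2, 5), (3, 5), (7, 10), (10, 2), (11, 9), (13, 3), (14, 5)] -> pick v3 -> 5
v16: WRITE b=7  (b history now [(1, 9), (4, 5), (5, 4), (6, 3), (8, 0), (9, 8), (12, 6), (15, 1), (16, 7)])
v17: WRITE b=6  (b history now [(1, 9), (4, 5), (5, 4), (6, 3), (8, 0), (9, 8), (12, 6), (15, 1), (16, 7), (17, 6)])
Read results in order: ['NONE', '9', 'NONE', '10', '0', '5', '3', '5']
NONE count = 2

Answer: 2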